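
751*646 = 485146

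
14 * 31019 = 434266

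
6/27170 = 3/13585 ≈ 0.000221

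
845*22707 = 19187415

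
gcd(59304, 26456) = 8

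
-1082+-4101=-5183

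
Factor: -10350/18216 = -1 * 2^(-2) * 5^2 * 11^(-1) = -25/44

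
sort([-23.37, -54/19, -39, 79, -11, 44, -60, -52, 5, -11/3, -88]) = [-88, -60, -52, -39, -23.37, -11, -11/3, -54/19, 5, 44, 79]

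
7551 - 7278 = 273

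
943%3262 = 943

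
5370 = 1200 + 4170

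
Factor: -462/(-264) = 2^(-2)*7^1 = 7/4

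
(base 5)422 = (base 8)160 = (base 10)112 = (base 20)5c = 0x70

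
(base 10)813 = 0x32d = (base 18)293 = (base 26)157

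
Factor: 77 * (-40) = -1 * 2^3 * 5^1 * 7^1 * 11^1 = -3080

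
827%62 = 21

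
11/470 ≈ 0.0234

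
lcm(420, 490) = 2940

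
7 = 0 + 7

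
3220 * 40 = 128800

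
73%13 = 8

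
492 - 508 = -16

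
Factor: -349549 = -1*293^1*1193^1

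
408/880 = 51/110 ≈ 0.464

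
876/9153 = 292/3051 ≈ 0.0957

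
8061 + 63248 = 71309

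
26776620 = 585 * 45772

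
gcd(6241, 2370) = 79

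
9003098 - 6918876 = 2084222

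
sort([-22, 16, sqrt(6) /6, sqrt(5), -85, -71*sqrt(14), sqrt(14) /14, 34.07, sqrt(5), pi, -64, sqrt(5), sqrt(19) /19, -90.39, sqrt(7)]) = [-71*sqrt(14), -90.39, -85, -64, -22, sqrt(19) /19, sqrt(14) /14, sqrt(6) /6, sqrt(5), sqrt(5), sqrt(5), sqrt(7), pi, 16, 34.07]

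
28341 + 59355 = 87696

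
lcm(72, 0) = 0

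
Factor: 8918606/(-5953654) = -1*7^(-1)*223^(-1)*1907^(-1)*4459303^1 = -4459303/2976827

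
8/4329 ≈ 0.00185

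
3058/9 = 339 + 7/9 ≈ 339.78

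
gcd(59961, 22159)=1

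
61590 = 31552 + 30038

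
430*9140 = 3930200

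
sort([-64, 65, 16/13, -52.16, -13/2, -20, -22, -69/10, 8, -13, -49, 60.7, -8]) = [-64, -52.16, -49, -22, -20, -13, -8, -69/10, -13/2, 16/13, 8, 60.7, 65]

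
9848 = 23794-13946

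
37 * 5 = 185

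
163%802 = 163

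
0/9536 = 0 = 0.00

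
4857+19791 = 24648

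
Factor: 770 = 2^1 * 5^1 * 7^1 * 11^1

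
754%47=2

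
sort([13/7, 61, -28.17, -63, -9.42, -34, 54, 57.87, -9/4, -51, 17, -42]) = [-63, -51, -42, -34, -28.17, -9.42, -9/4, 13/7, 17, 54, 57.87, 61]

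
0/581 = 0 = 0.00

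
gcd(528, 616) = 88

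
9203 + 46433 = 55636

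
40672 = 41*992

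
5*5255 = 26275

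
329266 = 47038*7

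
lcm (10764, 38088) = 495144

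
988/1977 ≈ 0.500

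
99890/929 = 107 + 487/929 ≈ 107.52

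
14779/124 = 119 + 23/124 ≈ 119.19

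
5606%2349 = 908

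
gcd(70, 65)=5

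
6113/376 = 16 + 97/376 ≈ 16.26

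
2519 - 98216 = -95697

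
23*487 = 11201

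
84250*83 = 6992750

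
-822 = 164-986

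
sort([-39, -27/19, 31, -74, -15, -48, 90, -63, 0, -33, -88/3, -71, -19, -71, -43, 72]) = [-74, -71, -71, -63, -48, -43, -39, -33, -88/3, -19, -15, -27/19, 0, 31, 72, 90]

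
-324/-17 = 19 + 1/17 ≈ 19.06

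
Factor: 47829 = 3^1*107^1*149^1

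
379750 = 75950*5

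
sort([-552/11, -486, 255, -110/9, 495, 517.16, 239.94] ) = [-486, -552/11, -110/9, 239.94, 255, 495, 517.16] 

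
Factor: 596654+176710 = 2^2*3^1*17^2*223^1 = 773364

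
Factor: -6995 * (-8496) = 2^4 * 3^2 * 5^1 * 59^1 * 1399^1 = 59429520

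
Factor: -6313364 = -1*2^2*79^1*19979^1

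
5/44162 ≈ 0.000113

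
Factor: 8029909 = 8029909^1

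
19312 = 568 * 34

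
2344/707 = 3+223/707 ≈ 3.32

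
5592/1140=466/95 ≈ 4.91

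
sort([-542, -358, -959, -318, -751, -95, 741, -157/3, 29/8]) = [-959, -751, -542, -358, -318, -95, -157/3, 29/8, 741]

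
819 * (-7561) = -6192459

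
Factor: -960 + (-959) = -1*19^1*101^1 = -1919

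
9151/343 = 26+233/343≈26.68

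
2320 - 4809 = -2489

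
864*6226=5379264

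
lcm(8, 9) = 72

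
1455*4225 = 6147375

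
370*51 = 18870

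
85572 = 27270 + 58302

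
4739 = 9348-4609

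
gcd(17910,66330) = 90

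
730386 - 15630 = 714756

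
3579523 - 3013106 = 566417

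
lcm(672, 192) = 1344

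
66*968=63888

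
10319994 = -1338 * (-7713)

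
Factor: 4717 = 53^1*89^1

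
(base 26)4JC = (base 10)3210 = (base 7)12234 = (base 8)6212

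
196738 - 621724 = -424986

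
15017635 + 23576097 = 38593732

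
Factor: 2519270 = 2^1*5^1*13^1*19379^1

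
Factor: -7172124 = -1*2^2*3^1*597677^1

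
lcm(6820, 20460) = 20460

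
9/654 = 3/218 ≈ 0.0138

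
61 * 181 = 11041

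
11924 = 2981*4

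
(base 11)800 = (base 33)tb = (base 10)968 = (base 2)1111001000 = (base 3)1022212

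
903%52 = 19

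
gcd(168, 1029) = 21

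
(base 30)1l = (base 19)2d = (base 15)36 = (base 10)51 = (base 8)63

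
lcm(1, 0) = 0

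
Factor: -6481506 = -1*2^1*3^1*1080251^1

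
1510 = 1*1510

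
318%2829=318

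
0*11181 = 0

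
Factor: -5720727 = -1 * 3^1 * 1906909^1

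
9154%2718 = 1000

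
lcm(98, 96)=4704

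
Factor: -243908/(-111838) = 2^1*7^1*31^1*199^(-1) = 434/199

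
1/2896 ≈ 0.000345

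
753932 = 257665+496267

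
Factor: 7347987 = 3^2*816443^1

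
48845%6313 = 4654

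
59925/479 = 125 + 50/479 ≈ 125.10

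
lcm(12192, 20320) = 60960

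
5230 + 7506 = 12736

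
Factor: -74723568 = -1*2^4*3^1*17^1*91573^1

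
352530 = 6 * 58755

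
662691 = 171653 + 491038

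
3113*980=3050740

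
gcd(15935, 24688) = 1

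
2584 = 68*38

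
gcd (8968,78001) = 1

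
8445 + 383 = 8828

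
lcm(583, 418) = 22154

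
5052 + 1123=6175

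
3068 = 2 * 1534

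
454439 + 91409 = 545848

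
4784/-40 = -598/5 = -119.60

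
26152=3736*7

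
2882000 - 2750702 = 131298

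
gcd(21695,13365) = 5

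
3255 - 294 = 2961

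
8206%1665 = 1546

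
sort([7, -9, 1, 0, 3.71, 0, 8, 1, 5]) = [-9, 0, 0, 1, 1, 3.71, 5, 7, 8]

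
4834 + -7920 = -3086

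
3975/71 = 55+70/71 ≈ 55.99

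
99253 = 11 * 9023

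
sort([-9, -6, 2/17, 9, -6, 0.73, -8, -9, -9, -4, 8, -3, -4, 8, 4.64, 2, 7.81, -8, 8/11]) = [-9, -9, -9, -8, -8, -6, -6, -4, -4, -3, 2/17, 8/11, 0.73, 2, 4.64, 7.81, 8, 8, 9]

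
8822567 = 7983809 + 838758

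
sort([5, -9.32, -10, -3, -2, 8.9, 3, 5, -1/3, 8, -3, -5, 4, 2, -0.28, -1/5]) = [-10, -9.32, -5, -3, -3, -2, -1/3, -0.28, -1/5, 2, 3, 4, 5, 5, 8, 8.9]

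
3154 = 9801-6647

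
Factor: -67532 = -1 * 2^2 * 16883^1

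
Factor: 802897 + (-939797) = -1 * 2^2 * 5^2 * 37^2 = -136900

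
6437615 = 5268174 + 1169441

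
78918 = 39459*2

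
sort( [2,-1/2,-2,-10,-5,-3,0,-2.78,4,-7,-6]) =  [-10,-7,-6,-5,-3,-2.78,-2,-1/2,0,2,4]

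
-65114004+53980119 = -11133885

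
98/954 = 49/477 ≈ 0.103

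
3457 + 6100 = 9557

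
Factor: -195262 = -1 * 2^1 * 17^1 * 5743^1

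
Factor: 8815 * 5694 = 2^1 * 3^1 * 5^1 * 13^1 * 41^1 * 43^1 * 73^1 = 50192610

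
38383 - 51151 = -12768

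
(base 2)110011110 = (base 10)414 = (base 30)do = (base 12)2a6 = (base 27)f9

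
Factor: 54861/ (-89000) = -1 * 2^ (-3) * 3^1 * 5^ (-3) * 89^ (-1) * 18287^1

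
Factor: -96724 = -1*2^2*24181^1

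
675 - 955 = -280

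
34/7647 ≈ 0.00445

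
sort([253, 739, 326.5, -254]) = [-254, 253, 326.5, 739]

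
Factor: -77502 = -1 * 2^1 * 3^1 * 12917^1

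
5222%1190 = 462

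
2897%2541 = 356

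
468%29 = 4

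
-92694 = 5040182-5132876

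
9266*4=37064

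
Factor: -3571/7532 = -1 * 2^(-2) * 7^(-1) * 269^(-1) * 3571^1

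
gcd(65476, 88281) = 1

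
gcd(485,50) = 5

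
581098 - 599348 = -18250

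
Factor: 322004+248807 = 283^1*2017^1 = 570811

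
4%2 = 0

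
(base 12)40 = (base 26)1m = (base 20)28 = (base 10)48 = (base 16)30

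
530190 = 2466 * 215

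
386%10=6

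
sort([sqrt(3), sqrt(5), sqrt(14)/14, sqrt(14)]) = [sqrt(14)/14, sqrt(3), sqrt(5), sqrt(14)]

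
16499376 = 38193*432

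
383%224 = 159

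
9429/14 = 673 + 1/2 = 673.50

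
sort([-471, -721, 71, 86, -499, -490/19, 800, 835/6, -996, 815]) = [-996, -721, -499, -471, -490/19, 71, 86, 835/6, 800, 815]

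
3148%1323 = 502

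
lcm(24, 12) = 24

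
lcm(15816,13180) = 79080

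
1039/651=1 + 388/651 ≈ 1.60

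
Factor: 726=2^1 * 3^1 * 11^2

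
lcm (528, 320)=10560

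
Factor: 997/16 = 2^ (-4)*997^1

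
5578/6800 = 2789/3400 ≈ 0.820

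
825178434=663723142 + 161455292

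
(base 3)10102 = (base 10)92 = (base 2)1011100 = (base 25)3h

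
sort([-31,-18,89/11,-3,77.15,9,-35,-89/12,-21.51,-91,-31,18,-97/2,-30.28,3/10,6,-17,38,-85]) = [-91,-85,-97/2,-35,-31,-31,-30.28,-21.51,-18,-17,-89/12,-3,3/10,6,89/11,9,18,38,77.15]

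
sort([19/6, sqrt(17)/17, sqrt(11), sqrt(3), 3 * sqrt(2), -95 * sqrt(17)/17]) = [-95 * sqrt(17)/17, sqrt(17)/17, sqrt(3), 19/6, sqrt(11), 3 * sqrt(2)]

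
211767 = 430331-218564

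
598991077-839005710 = -240014633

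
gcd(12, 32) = 4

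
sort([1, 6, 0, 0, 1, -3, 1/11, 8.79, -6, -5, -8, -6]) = [-8, -6, -6, -5, -3, 0, 0, 1/11, 1, 1, 6, 8.79]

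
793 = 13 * 61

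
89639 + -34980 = 54659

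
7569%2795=1979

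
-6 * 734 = -4404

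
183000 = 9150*20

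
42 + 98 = 140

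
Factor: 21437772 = 2^2*3^1*151^1*11831^1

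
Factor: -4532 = -1*2^2*11^1*103^1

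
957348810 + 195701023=1153049833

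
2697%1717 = 980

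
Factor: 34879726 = 2^1*7^1*919^1*2711^1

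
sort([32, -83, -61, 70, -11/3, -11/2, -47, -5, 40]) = [-83, -61, -47, -11/2, -5, -11/3, 32, 40, 70]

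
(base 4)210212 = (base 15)a62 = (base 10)2342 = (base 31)2dh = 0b100100100110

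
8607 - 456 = 8151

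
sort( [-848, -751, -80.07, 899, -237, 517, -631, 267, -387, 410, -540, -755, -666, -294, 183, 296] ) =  [-848, -755, -751, -666, -631, -540, -387, -294, -237, -80.07, 183, 267, 296, 410, 517, 899] 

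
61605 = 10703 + 50902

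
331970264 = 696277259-364306995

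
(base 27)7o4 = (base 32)5jr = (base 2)1011001111011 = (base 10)5755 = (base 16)167b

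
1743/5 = 348 + 3/5 = 348.60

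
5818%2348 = 1122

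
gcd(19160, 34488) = 3832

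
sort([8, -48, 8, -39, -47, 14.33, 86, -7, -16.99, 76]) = [-48, -47, -39, -16.99, -7, 8, 8, 14.33, 76, 86]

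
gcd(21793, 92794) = 1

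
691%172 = 3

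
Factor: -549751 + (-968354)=-1*3^1*5^1*101207^1=-1518105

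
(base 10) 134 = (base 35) 3t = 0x86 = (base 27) 4q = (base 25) 59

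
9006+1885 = 10891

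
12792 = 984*13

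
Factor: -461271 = -1*3^1*153757^1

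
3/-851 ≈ -0.00353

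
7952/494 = 3976/247 ≈ 16.10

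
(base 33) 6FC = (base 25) B6G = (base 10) 7041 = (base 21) FK6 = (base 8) 15601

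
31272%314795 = 31272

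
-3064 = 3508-6572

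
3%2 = 1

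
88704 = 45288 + 43416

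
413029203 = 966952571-553923368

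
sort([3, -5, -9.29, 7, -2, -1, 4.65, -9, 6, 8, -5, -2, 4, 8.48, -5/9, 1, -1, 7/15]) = [-9.29, -9, -5, -5, -2, -2, -1, -1, -5/9, 7/15, 1, 3, 4, 4.65, 6, 7, 8, 8.48]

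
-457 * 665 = -303905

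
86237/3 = 28745+2/3≈28745.67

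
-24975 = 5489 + -30464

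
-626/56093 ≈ -0.0112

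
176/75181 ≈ 0.00234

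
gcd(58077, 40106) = 1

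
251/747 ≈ 0.336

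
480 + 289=769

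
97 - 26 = 71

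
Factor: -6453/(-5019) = 3^2 * 7^(-1) = 9/7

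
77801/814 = 95 + 471/814 ≈ 95.58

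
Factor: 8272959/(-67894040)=-1*2^(-3)*3^1*5^(-1)*67^1*79^1*521^1*1697351^(-1)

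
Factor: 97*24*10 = 2^4*3^1*5^1*97^1 = 23280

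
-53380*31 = -1654780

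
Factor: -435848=-1*2^3*7^1*43^1*181^1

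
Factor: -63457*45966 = -1*2^1*3^1*23^1*31^1*47^1*89^1*163^1 = -2916864462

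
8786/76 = 4393/38 ≈ 115.61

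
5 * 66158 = 330790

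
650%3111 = 650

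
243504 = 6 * 40584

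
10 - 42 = -32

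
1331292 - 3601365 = -2270073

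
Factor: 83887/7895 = 5^(-1) * 149^1 * 563^1 * 1579^(-1)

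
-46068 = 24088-70156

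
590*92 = 54280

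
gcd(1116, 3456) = 36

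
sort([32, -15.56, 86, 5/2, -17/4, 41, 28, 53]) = [-15.56, -17/4, 5/2, 28, 32, 41, 53, 86]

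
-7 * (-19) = 133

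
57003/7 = 8143 + 2/7 ≈ 8143.29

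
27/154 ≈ 0.175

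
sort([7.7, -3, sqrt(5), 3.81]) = [-3, sqrt(5), 3.81, 7.7]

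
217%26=9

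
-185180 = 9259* (-20)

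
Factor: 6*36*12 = 2^5*3^4 = 2592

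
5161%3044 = 2117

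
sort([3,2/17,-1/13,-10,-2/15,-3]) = [-10,-3,-2/15,-1/13,2/17,3]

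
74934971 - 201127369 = -126192398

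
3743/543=6 + 485/543 ≈ 6.89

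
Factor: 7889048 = 2^3*986131^1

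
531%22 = 3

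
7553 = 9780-2227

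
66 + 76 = 142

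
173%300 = 173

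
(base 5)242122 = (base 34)7rr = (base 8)21515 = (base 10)9037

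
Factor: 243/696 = 2^(-3)*3^4*29^(-1) = 81/232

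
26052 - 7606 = 18446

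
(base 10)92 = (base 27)3b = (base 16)5c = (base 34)2o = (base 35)2m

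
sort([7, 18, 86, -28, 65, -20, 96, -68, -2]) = [-68, -28, -20, -2, 7, 18, 65, 86, 96]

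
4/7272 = 1/1818≈0.000550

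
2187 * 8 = 17496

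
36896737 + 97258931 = 134155668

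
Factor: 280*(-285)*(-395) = 2^3*3^1*5^3*7^1*19^1*79^1 = 31521000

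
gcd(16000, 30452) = 4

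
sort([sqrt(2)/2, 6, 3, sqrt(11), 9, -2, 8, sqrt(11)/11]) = [-2, sqrt(11)/11, sqrt(2)/2, 3, sqrt(11), 6, 8, 9]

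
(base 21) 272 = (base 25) 1g6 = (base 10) 1031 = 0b10000000111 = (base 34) ub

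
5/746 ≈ 0.00670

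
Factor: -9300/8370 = -1*2^1*3^(-2)*5^1 = -10/9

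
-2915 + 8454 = 5539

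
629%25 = 4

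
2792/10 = 1396/5 = 279.20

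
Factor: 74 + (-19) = 5^1*11^1 = 55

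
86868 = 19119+67749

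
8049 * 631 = 5078919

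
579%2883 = 579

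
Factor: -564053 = -1*7^1*19^1*4241^1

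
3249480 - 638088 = 2611392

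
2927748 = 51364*57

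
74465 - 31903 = 42562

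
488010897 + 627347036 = 1115357933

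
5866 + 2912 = 8778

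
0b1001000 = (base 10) 72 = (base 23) 33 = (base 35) 22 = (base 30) 2c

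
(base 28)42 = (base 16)72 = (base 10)114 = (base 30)3o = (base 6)310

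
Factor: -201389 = -1 * 201389^1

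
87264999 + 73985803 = 161250802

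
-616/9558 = -308/4779 ≈ -0.0644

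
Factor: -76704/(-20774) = 2^4*3^1*13^(-1) = 48/13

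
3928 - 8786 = -4858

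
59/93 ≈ 0.634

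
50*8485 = 424250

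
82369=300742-218373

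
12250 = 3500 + 8750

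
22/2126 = 11/1063 ≈ 0.0103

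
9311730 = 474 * 19645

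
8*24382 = 195056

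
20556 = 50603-30047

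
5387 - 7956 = -2569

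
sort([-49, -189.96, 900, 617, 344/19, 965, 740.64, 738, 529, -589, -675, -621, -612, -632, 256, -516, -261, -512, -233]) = [-675, -632, -621, -612, -589, -516, -512, -261, -233, -189.96, -49, 344/19, 256, 529, 617, 738, 740.64, 900, 965]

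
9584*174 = 1667616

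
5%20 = 5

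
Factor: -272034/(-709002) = 127^1*331^(-1) = 127/331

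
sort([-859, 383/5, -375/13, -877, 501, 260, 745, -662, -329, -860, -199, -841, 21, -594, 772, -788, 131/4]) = [-877, -860, -859, -841, -788, -662, -594, -329, -199, -375/13, 21, 131/4, 383/5, 260, 501, 745, 772]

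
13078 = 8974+4104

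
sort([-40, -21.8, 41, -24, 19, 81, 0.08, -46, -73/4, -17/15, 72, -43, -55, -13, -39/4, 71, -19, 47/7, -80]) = [-80, -55, -46, -43, -40, -24, -21.8, -19, -73/4, -13, -39/4, -17/15, 0.08, 47/7, 19, 41, 71, 72, 81]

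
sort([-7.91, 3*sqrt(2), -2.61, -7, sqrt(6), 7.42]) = [-7.91, -7, -2.61, sqrt(6), 3*sqrt(2), 7.42]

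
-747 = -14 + -733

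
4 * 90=360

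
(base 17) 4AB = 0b10100111001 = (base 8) 2471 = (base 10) 1337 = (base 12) 935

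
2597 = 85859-83262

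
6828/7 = 975 + 3/7 ≈ 975.43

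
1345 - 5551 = -4206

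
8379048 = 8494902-115854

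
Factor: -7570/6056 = -1*2^ (-2)*5^1 = -5/4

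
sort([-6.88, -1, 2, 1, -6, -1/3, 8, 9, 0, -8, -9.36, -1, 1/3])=[-9.36, -8, -6.88, -6, -1, -1, -1/3, 0, 1/3, 1, 2, 8, 9]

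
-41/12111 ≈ -0.00339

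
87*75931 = 6605997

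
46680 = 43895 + 2785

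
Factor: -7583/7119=-1 * 3^(-2) * 7^(-1) * 113^(-1) * 7583^1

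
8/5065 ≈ 0.00158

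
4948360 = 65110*76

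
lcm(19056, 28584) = 57168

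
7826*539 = 4218214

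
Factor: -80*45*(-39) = 2^4*3^3*5^2*13^1 = 140400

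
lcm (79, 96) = 7584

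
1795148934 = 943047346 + 852101588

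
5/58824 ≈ 0.0000850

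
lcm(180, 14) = 1260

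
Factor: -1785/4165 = -1 * 3^1 * 7^(-1) = -3/7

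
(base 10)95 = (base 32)2v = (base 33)2t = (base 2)1011111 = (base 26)3h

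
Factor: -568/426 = -1 * 2^2 * 3^(-1) = -4/3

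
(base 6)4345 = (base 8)1751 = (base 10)1001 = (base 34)tf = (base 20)2a1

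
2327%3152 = 2327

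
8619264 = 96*89784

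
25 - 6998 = -6973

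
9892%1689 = 1447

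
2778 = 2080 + 698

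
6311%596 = 351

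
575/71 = 8 + 7/71 ≈ 8.10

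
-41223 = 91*(-453)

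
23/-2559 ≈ -0.00899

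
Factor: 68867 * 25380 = 2^2 * 3^3 * 5^1 * 17^1 * 47^1 * 4051^1 = 1747844460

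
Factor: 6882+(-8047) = -1*5^1*233^1 = -1165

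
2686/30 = 89 + 8/15 ≈ 89.53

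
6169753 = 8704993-2535240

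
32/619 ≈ 0.0517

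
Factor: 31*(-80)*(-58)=2^5*5^1*29^1*31^1=143840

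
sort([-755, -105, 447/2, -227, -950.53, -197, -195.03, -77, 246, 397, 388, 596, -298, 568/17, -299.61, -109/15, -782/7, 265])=[-950.53, -755, -299.61, -298, -227, -197, -195.03, -782/7, -105, -77, -109/15, 568/17, 447/2, 246, 265, 388, 397, 596]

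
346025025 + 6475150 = 352500175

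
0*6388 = 0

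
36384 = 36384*1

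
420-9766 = -9346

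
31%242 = 31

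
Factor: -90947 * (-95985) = 3^5 * 5^1 * 79^1 * 90947^1 = 8729547795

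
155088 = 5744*27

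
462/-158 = -231/79 ≈ -2.92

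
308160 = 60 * 5136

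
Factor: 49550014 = 2^1 * 227^1 * 109141^1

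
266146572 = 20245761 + 245900811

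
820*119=97580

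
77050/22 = 3502 + 3/11 ≈ 3502.27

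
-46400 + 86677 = 40277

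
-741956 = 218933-960889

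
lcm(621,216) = 4968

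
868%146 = 138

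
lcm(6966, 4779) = 410994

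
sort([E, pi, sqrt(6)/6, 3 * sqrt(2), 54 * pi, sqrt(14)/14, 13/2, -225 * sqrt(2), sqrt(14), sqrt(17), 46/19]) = [-225 * sqrt(2), sqrt(14)/14, sqrt(6)/6, 46/19, E, pi, sqrt(14), sqrt(17), 3 * sqrt(2), 13/2, 54 * pi]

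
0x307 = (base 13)478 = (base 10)775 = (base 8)1407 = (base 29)ql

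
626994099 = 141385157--485608942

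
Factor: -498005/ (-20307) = 3^ (-1)*5^1*7^ (-1)*103^1 = 515/21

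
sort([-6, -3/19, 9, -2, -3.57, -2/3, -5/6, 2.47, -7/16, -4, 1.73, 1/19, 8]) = [-6, -4, -3.57, -2, -5/6, -2/3, -7/16, -3/19, 1/19, 1.73, 2.47, 8, 9]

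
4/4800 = 1/1200≈0.000833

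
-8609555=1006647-9616202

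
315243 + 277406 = 592649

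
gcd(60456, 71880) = 24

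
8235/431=19+46/431 ≈ 19.11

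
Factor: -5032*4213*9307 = -1*2^3*11^1*17^1*37^1*41^1*227^1*383^1 = -197306687512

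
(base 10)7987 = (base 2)1111100110011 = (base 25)cjc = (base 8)17463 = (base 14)2ca7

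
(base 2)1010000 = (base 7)143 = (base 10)80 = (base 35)2a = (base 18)48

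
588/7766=294/3883 ≈ 0.0757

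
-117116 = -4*29279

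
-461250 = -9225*50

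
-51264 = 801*(-64)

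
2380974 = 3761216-1380242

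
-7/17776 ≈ -0.000394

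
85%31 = 23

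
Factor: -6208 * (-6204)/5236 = 2^6 * 3^1 * 7^(-1) * 17^(-1) * 47^1 * 97^1 = 875328/119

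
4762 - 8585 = -3823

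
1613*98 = 158074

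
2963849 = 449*6601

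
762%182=34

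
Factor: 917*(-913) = -1*7^1*11^1*83^1*131^1 = -837221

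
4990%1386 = 832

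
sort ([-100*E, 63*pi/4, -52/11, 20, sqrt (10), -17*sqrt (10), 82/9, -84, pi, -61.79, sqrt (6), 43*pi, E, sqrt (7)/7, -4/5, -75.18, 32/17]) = [-100*E, -84, -75.18, -61.79, -17*sqrt (10), -52/11, -4/5, sqrt (7)/7, 32/17, sqrt (6), E, pi, sqrt (10), 82/9, 20, 63*pi/4, 43*pi]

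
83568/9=9285 + 1/3≈9285.33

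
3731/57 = 65 + 26/57≈65.46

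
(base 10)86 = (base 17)51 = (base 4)1112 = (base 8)126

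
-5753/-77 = 74+5/7 ≈ 74.71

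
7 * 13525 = 94675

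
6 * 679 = 4074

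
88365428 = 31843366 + 56522062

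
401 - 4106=-3705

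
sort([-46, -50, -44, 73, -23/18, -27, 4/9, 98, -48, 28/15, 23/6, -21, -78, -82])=[-82, -78, -50, -48, -46, -44, -27, -21, -23/18, 4/9, 28/15, 23/6, 73, 98]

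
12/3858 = 2/643 ≈ 0.00311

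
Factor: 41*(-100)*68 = -1*2^4*5^2*17^1*41^1 = -278800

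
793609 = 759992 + 33617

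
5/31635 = 1/6327 ≈ 0.000158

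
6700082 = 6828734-128652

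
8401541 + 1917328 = 10318869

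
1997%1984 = 13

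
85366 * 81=6914646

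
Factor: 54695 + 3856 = 3^1 * 29^1 * 673^1 = 58551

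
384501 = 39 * 9859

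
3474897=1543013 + 1931884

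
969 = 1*969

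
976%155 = 46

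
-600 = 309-909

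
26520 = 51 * 520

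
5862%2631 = 600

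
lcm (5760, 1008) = 40320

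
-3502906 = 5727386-9230292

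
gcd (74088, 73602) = 54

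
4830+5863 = 10693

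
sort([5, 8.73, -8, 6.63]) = [-8, 5, 6.63, 8.73]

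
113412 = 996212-882800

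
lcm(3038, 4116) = 127596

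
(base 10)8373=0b10000010110101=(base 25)d9n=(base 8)20265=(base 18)17f3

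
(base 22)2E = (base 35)1N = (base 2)111010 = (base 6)134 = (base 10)58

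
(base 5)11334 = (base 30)s4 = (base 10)844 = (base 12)5a4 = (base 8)1514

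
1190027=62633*19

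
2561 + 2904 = 5465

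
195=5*39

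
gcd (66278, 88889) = 1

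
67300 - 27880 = 39420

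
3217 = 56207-52990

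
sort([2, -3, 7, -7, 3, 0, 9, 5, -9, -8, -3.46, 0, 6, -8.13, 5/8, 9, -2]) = [-9, -8.13, -8, -7, -3.46, -3, -2, 0, 0, 5/8, 2, 3, 5, 6, 7, 9, 9]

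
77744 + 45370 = 123114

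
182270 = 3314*55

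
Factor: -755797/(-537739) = 7^1*107971^1*537739^(-1)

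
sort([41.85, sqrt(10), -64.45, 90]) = [-64.45, sqrt(10), 41.85, 90]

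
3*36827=110481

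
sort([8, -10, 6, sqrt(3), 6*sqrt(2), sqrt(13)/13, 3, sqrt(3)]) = [-10, sqrt(13)/13, sqrt(3), sqrt(3), 3, 6, 8, 6*sqrt(2)]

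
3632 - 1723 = 1909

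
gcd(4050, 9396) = 162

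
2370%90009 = 2370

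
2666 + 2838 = 5504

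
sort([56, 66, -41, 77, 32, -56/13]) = [-41, -56/13, 32, 56, 66, 77]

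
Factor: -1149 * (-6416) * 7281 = 2^4 * 3^3 * 383^1 * 401^1 * 809^1 = 53675415504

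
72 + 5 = 77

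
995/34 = 29 + 9/34 ≈ 29.26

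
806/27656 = 403/13828 ≈ 0.0291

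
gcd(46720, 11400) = 40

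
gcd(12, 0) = 12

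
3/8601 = 1/2867 ≈ 0.000349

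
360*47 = 16920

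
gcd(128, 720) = 16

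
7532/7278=3766/3639≈1.03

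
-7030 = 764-7794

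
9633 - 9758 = -125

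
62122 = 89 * 698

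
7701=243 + 7458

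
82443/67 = 1230 + 33/67 ≈ 1230.49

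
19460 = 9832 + 9628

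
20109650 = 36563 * 550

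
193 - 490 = -297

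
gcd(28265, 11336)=1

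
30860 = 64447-33587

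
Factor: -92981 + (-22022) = -1*7^2*2347^1 = -115003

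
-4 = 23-27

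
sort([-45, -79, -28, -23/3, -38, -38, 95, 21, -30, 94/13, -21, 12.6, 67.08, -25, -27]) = [-79, -45, -38, -38, -30, -28, -27, -25, -21, -23/3, 94/13, 12.6, 21, 67.08, 95]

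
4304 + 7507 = 11811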